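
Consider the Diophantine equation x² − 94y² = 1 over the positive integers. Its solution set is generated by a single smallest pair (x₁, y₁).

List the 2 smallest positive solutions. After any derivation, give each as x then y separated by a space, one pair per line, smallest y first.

2143295 221064
9187426914049 947610731760

√94 → a₀=9, period (1,2,3,1,1,…,2,1,18); ℓ=16 even so k=15
step 0: (9, 1)  from 9·(1,0) + (0,1)
step 1: (10, 1)  from 1·(9,1) + (1,0)
…
step 3: (97, 10)  from 3·(29,3) + (10,1)
step 4: (126, 13)  from 1·(97,10) + (29,3)
step 5: (223, 23)  from 1·(126,13) + (97,10)
…
step 7: (1464, 151)  from 1·(1241,128) + (223,23)
…
step 9: (14417, 1487)  from 1·(12953,1336) + (1464,151)
…
step 12: (184493, 19029)  from 1·(99455,10258) + (85038,8771)
step 13: (652934, 67345)  from 3·(184493,19029) + (99455,10258)
step 14: (1490361, 153719)  from 2·(652934,67345) + (184493,19029)
step 15: (2143295, 221064)  from 1·(1490361,153719) + (652934,67345)
(x₁, y₁) = (2143295, 221064);  2143295² − 94·221064² = 1 ✓
(2143295+221064√94)^2 = 9187426914049 + 947610731760√94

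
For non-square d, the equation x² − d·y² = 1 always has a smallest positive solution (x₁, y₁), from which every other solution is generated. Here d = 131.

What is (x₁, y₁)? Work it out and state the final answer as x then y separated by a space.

[11; 2,4,11,4,2,22] for √131; ℓ=6 ⇒ convergent index 5
k=0  a_k=11  p_k/q_k = 11/1
k=1  a_k=2  p_k/q_k = 23/2
k=2  a_k=4  p_k/q_k = 103/9
…
k=4  a_k=4  p_k/q_k = 4727/413
k=5  a_k=2  p_k/q_k = 10610/927
(x₁, y₁) = (10610, 927);  10610² − 131·927² = 1 ✓

10610 927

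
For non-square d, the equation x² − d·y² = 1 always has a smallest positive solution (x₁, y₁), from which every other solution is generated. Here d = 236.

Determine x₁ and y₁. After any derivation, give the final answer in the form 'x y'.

561799 36570

√236 = [15; 2,1,3,5,1,6,1,5,3,1,2,30, …], period ℓ=12 (even) → k=11
k=0  a_k=15  p_k/q_k = 15/1
k=1  a_k=2  p_k/q_k = 31/2
…
k=6  a_k=6  p_k/q_k = 7251/472
…
k=10  a_k=1  p_k/q_k = 203535/13249
k=11  a_k=2  p_k/q_k = 561799/36570
fundamental: x₁=561799, y₁=36570  (since 315618116401 − 236·1337364900 = 1)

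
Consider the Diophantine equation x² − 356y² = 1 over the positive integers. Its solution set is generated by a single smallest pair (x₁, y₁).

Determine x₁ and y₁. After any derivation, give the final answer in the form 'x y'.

500001 26500

[18; 1,6,1,1,2,…,6,1,36] for √356; ℓ=14 ⇒ convergent index 13
step 0: (18, 1)  from 18·(1,0) + (0,1)
step 1: (19, 1)  from 1·(18,1) + (1,0)
…
step 3: (151, 8)  from 1·(132,7) + (19,1)
…
step 6: (1000, 53)  from 1·(717,38) + (283,15)
step 7: (8717, 462)  from 8·(1000,53) + (717,38)
step 8: (9717, 515)  from 1·(8717,462) + (1000,53)
step 9: (28151, 1492)  from 2·(9717,515) + (8717,462)
step 10: (37868, 2007)  from 1·(28151,1492) + (9717,515)
step 11: (66019, 3499)  from 1·(37868,2007) + (28151,1492)
step 12: (433982, 23001)  from 6·(66019,3499) + (37868,2007)
step 13: (500001, 26500)  from 1·(433982,23001) + (66019,3499)
→ (500001, 26500).  Check: 500001²=250001000001, 356·26500²=250001000000, difference 1.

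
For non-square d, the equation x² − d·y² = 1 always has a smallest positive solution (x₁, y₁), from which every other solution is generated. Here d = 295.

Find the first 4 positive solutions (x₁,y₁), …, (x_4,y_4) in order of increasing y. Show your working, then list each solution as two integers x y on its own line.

2024999 117900
8201241900001 477494764200
33215013292518224999 1933852840020353700
134520737404664024967600001 7832100134376274949528400

√295 → a₀=17, period (5,1,2,3,2,6,2,3,2,1,5,34); ℓ=12 even so k=11
a_0=17:  p_0=17·1+0=17,  q_0=17·0+1=1
…
a_4=3:  p_4=3·292+103=979,  q_4=3·17+6=57
a_5=2:  p_5=2·979+292=2250,  q_5=2·57+17=131
…
a_7=2:  p_7=2·14479+2250=31208,  q_7=2·843+131=1817
a_8=3:  p_8=3·31208+14479=108103,  q_8=3·1817+843=6294
…
a_10=1:  p_10=1·247414+108103=355517,  q_10=1·14405+6294=20699
a_11=5:  p_11=5·355517+247414=2024999,  q_11=5·20699+14405=117900
(x₁, y₁) = (2024999, 117900);  2024999² − 295·117900² = 1 ✓
(2024999+117900√295)^2 = 8201241900001 + 477494764200√295
(2024999+117900√295)^3 = 33215013292518224999 + 1933852840020353700√295
(2024999+117900√295)^4 = 134520737404664024967600001 + 7832100134376274949528400√295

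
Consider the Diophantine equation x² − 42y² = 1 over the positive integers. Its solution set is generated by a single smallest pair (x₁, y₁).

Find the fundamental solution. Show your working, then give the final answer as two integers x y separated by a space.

[6; 2,12] for √42; ℓ=2 ⇒ convergent index 1
i=0: a=6 ⇒ p=6, q=1
i=1: a=2 ⇒ p=13, q=2
→ (13, 2).  Check: 13²=169, 42·2²=168, difference 1.

13 2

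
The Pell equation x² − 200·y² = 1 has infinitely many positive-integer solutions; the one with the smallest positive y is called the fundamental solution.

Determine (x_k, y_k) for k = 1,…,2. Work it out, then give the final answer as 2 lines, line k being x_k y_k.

d=200: √d = [14; 7,28] (ℓ=2, even), read p_1/q_1
k=0  a_k=14  p_k/q_k = 14/1
k=1  a_k=7  p_k/q_k = 99/7
→ (99, 7).  Check: 99²=9801, 200·7²=9800, difference 1.
n=2: (99,7)∘(99,7) = (99·99+200·7·7, 99·7+7·99) = (19601,1386)

99 7
19601 1386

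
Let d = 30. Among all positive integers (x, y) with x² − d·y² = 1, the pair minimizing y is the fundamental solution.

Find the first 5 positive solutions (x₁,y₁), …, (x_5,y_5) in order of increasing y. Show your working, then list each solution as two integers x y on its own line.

11 2
241 44
5291 966
116161 21208
2550251 465610

√30 = [5; 2,10, …], period ℓ=2 (even) → k=1
k=0  a_k=5  p_k/q_k = 5/1
k=1  a_k=2  p_k/q_k = 11/2
fundamental: x₁=11, y₁=2  (since 121 − 30·4 = 1)
k=2:  x_2 = 11·11+30·2·2 = 241,  y_2 = 11·2+2·11 = 44
k=3:  x_3 = 11·241+30·2·44 = 5291,  y_3 = 11·44+2·241 = 966
k=4:  x_4 = 11·5291+30·2·966 = 116161,  y_4 = 11·966+2·5291 = 21208
k=5:  x_5 = 11·116161+30·2·21208 = 2550251,  y_5 = 11·21208+2·116161 = 465610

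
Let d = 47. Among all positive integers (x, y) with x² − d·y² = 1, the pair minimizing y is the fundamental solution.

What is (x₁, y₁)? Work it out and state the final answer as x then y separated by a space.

48 7

√47 = [6; 1,5,1,12, …], period ℓ=4 (even) → k=3
k=0  a_k=6  p_k/q_k = 6/1
k=1  a_k=1  p_k/q_k = 7/1
k=2  a_k=5  p_k/q_k = 41/6
k=3  a_k=1  p_k/q_k = 48/7
→ (48, 7).  Check: 48²=2304, 47·7²=2303, difference 1.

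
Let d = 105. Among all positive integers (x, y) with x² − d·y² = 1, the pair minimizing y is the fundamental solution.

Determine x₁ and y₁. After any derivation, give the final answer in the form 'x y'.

√105 = [10; 4,20, …], period ℓ=2 (even) → k=1
i=0: a=10 ⇒ p=10, q=1
i=1: a=4 ⇒ p=41, q=4
fundamental: x₁=41, y₁=4  (since 1681 − 105·16 = 1)

41 4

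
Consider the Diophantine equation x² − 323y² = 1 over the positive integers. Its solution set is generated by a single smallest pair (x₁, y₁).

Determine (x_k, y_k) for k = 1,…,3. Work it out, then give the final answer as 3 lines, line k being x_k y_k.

d=323: √d = [17; 1,34] (ℓ=2, even), read p_1/q_1
step 0: (17, 1)  from 17·(1,0) + (0,1)
step 1: (18, 1)  from 1·(17,1) + (1,0)
→ (18, 1).  Check: 18²=324, 323·1²=323, difference 1.
(18+1√323)^2 = 647 + 36√323
(18+1√323)^3 = 23274 + 1295√323

18 1
647 36
23274 1295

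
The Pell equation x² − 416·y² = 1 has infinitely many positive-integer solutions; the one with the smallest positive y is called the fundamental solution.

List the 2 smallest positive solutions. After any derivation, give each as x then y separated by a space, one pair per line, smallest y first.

[20; 2,1,1,9,1,1,2,40] for √416; ℓ=8 ⇒ convergent index 7
a_0=20:  p_0=20·1+0=20,  q_0=20·0+1=1
…
a_2=1:  p_2=1·41+20=61,  q_2=1·2+1=3
a_3=1:  p_3=1·61+41=102,  q_3=1·3+2=5
a_4=9:  p_4=9·102+61=979,  q_4=9·5+3=48
a_5=1:  p_5=1·979+102=1081,  q_5=1·48+5=53
a_6=1:  p_6=1·1081+979=2060,  q_6=1·53+48=101
a_7=2:  p_7=2·2060+1081=5201,  q_7=2·101+53=255
(x₁, y₁) = (5201, 255);  5201² − 416·255² = 1 ✓
(x_2, y_2) = (5201·5201 + 416·255·255, 5201·255 + 255·5201) = (54100801, 2652510)

5201 255
54100801 2652510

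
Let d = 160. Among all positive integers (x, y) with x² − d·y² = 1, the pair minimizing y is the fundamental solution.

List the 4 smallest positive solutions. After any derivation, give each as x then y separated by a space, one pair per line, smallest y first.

721 57
1039681 82194
1499219281 118523691
2161873163521 170911080228

√160 → a₀=12, period (1,1,1,5,1,1,1,24); ℓ=8 even so k=7
k=0  a_k=12  p_k/q_k = 12/1
…
k=4  a_k=5  p_k/q_k = 215/17
k=5  a_k=1  p_k/q_k = 253/20
k=6  a_k=1  p_k/q_k = 468/37
k=7  a_k=1  p_k/q_k = 721/57
fundamental: x₁=721, y₁=57  (since 519841 − 160·3249 = 1)
(x_2, y_2) = (721·721 + 160·57·57, 721·57 + 57·721) = (1039681, 82194)
(x_3, y_3) = (721·1039681 + 160·57·82194, 721·82194 + 57·1039681) = (1499219281, 118523691)
(x_4, y_4) = (721·1499219281 + 160·57·118523691, 721·118523691 + 57·1499219281) = (2161873163521, 170911080228)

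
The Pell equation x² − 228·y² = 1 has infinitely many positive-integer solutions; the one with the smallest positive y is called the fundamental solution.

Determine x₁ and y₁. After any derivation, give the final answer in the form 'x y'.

151 10

[15; 10,30] for √228; ℓ=2 ⇒ convergent index 1
k=0  a_k=15  p_k/q_k = 15/1
k=1  a_k=10  p_k/q_k = 151/10
fundamental: x₁=151, y₁=10  (since 22801 − 228·100 = 1)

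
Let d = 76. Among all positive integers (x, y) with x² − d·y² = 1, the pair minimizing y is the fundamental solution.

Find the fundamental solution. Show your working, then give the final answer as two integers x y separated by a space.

57799 6630

d=76: √d = [8; 1,2,1,1,5,4,5,1,1,2,1,16] (ℓ=12, even), read p_11/q_11
i=0: a=8 ⇒ p=8, q=1
…
i=3: a=1 ⇒ p=35, q=4
…
i=8: a=1 ⇒ p=8866, q=1017
i=9: a=1 ⇒ p=16311, q=1871
i=10: a=2 ⇒ p=41488, q=4759
i=11: a=1 ⇒ p=57799, q=6630
(x₁, y₁) = (57799, 6630);  57799² − 76·6630² = 1 ✓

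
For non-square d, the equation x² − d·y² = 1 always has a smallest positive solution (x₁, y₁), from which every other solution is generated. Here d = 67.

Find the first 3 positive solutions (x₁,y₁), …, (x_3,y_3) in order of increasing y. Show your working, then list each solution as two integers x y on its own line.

d=67: √d = [8; 5,2,1,1,7,1,1,2,5,16] (ℓ=10, even), read p_9/q_9
step 0: (8, 1)  from 8·(1,0) + (0,1)
step 1: (41, 5)  from 5·(8,1) + (1,0)
step 2: (90, 11)  from 2·(41,5) + (8,1)
step 3: (131, 16)  from 1·(90,11) + (41,5)
step 4: (221, 27)  from 1·(131,16) + (90,11)
…
step 7: (3577, 437)  from 1·(1899,232) + (1678,205)
step 8: (9053, 1106)  from 2·(3577,437) + (1899,232)
step 9: (48842, 5967)  from 5·(9053,1106) + (3577,437)
→ (48842, 5967).  Check: 48842²=2385540964, 67·5967²=2385540963, difference 1.
k=2:  x_2 = 48842·48842+67·5967·5967 = 4771081927,  y_2 = 48842·5967+5967·48842 = 582880428
k=3:  x_3 = 48842·4771081927+67·5967·582880428 = 466058366908226,  y_3 = 48842·582880428+5967·4771081927 = 56938091722785

48842 5967
4771081927 582880428
466058366908226 56938091722785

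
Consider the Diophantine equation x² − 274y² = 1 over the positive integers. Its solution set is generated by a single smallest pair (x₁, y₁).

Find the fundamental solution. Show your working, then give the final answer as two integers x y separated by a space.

d=274: √d = [16; 1,1,4,4,1,1,32] (ℓ=7, odd), read p_13/q_13
i=0: a=16 ⇒ p=16, q=1
…
i=2: a=1 ⇒ p=33, q=2
…
i=6: a=1 ⇒ p=1407, q=85
…
i=8: a=1 ⇒ p=47209, q=2852
…
i=11: a=4 ⇒ p=1770023, q=106931
i=12: a=1 ⇒ p=2189276, q=132259
i=13: a=1 ⇒ p=3959299, q=239190
fundamental: x₁=3959299, y₁=239190  (since 15676048571401 − 274·57211856100 = 1)

3959299 239190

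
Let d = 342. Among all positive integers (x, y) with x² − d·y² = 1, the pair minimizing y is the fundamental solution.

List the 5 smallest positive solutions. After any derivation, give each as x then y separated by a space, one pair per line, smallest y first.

37 2
2737 148
202501 10950
14982337 810152
1108490437 59940298

d=342: √d = [18; 2,36] (ℓ=2, even), read p_1/q_1
a_0=18:  p_0=18·1+0=18,  q_0=18·0+1=1
a_1=2:  p_1=2·18+1=37,  q_1=2·1+0=2
→ (37, 2).  Check: 37²=1369, 342·2²=1368, difference 1.
(x_2, y_2) = (37·37 + 342·2·2, 37·2 + 2·37) = (2737, 148)
(x_3, y_3) = (37·2737 + 342·2·148, 37·148 + 2·2737) = (202501, 10950)
(x_4, y_4) = (37·202501 + 342·2·10950, 37·10950 + 2·202501) = (14982337, 810152)
(x_5, y_5) = (37·14982337 + 342·2·810152, 37·810152 + 2·14982337) = (1108490437, 59940298)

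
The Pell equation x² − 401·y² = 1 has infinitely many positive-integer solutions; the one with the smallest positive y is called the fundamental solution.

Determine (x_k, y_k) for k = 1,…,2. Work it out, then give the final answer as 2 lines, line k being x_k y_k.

√401 = [20; 40, …], period ℓ=1 (odd) → k=1
step 0: (20, 1)  from 20·(1,0) + (0,1)
step 1: (801, 40)  from 40·(20,1) + (1,0)
fundamental: x₁=801, y₁=40  (since 641601 − 401·1600 = 1)
(x_2, y_2) = (801·801 + 401·40·40, 801·40 + 40·801) = (1283201, 64080)

801 40
1283201 64080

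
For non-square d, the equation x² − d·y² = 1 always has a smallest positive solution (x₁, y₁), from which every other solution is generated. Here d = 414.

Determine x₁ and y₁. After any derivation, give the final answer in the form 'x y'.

d=414: √d = [20; 2,1,7,2,7,1,2,40] (ℓ=8, even), read p_7/q_7
step 0: (20, 1)  from 20·(1,0) + (0,1)
…
step 4: (997, 49)  from 2·(468,23) + (61,3)
…
step 6: (8444, 415)  from 1·(7447,366) + (997,49)
step 7: (24335, 1196)  from 2·(8444,415) + (7447,366)
fundamental: x₁=24335, y₁=1196  (since 592192225 − 414·1430416 = 1)

24335 1196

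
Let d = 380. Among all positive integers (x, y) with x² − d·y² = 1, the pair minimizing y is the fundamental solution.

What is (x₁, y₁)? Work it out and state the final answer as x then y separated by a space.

39 2

[19; 2,38] for √380; ℓ=2 ⇒ convergent index 1
step 0: (19, 1)  from 19·(1,0) + (0,1)
step 1: (39, 2)  from 2·(19,1) + (1,0)
→ (39, 2).  Check: 39²=1521, 380·2²=1520, difference 1.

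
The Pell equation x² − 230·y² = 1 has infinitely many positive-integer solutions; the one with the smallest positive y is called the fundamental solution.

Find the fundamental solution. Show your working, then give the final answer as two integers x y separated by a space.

[15; 6,30] for √230; ℓ=2 ⇒ convergent index 1
step 0: (15, 1)  from 15·(1,0) + (0,1)
step 1: (91, 6)  from 6·(15,1) + (1,0)
→ (91, 6).  Check: 91²=8281, 230·6²=8280, difference 1.

91 6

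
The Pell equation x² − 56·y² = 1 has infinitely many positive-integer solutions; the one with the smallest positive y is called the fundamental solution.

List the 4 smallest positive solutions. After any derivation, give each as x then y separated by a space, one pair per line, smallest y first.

√56 = [7; 2,14, …], period ℓ=2 (even) → k=1
k=0  a_k=7  p_k/q_k = 7/1
k=1  a_k=2  p_k/q_k = 15/2
→ (15, 2).  Check: 15²=225, 56·2²=224, difference 1.
(x_2, y_2) = (15·15 + 56·2·2, 15·2 + 2·15) = (449, 60)
(x_3, y_3) = (15·449 + 56·2·60, 15·60 + 2·449) = (13455, 1798)
(x_4, y_4) = (15·13455 + 56·2·1798, 15·1798 + 2·13455) = (403201, 53880)

15 2
449 60
13455 1798
403201 53880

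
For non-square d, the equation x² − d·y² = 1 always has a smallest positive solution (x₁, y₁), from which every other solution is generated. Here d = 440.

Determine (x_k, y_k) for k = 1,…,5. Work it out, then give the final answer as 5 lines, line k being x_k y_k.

21 1
881 42
36981 1763
1552321 74004
65160501 3106405

√440 → a₀=20, period (1,40); ℓ=2 even so k=1
k=0  a_k=20  p_k/q_k = 20/1
k=1  a_k=1  p_k/q_k = 21/1
(x₁, y₁) = (21, 1);  21² − 440·1² = 1 ✓
(x_2, y_2) = (21·21 + 440·1·1, 21·1 + 1·21) = (881, 42)
(x_3, y_3) = (21·881 + 440·1·42, 21·42 + 1·881) = (36981, 1763)
(x_4, y_4) = (21·36981 + 440·1·1763, 21·1763 + 1·36981) = (1552321, 74004)
(x_5, y_5) = (21·1552321 + 440·1·74004, 21·74004 + 1·1552321) = (65160501, 3106405)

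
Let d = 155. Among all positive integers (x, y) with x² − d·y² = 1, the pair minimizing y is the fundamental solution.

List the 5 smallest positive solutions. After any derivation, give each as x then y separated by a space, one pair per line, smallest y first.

249 20
124001 9960
61752249 4960060
30752496001 2470099920
15314681256249 1230104800100

√155 = [12; 2,4,2,24, …], period ℓ=4 (even) → k=3
a_0=12:  p_0=12·1+0=12,  q_0=12·0+1=1
…
a_2=4:  p_2=4·25+12=112,  q_2=4·2+1=9
a_3=2:  p_3=2·112+25=249,  q_3=2·9+2=20
(x₁, y₁) = (249, 20);  249² − 155·20² = 1 ✓
n=2: (249,20)∘(249,20) = (249·249+155·20·20, 249·20+20·249) = (124001,9960)
n=3: (124001,9960)∘(249,20) = (249·124001+155·20·9960, 249·9960+20·124001) = (61752249,4960060)
n=4: (61752249,4960060)∘(249,20) = (249·61752249+155·20·4960060, 249·4960060+20·61752249) = (30752496001,2470099920)
n=5: (30752496001,2470099920)∘(249,20) = (249·30752496001+155·20·2470099920, 249·2470099920+20·30752496001) = (15314681256249,1230104800100)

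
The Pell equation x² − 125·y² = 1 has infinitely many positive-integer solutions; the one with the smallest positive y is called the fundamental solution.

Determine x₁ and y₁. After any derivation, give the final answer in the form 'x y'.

√125 → a₀=11, period (5,1,1,5,22); ℓ=5 odd so k=9
i=0: a=11 ⇒ p=11, q=1
i=1: a=5 ⇒ p=56, q=5
…
i=3: a=1 ⇒ p=123, q=11
…
i=7: a=1 ⇒ p=91444, q=8179
i=8: a=1 ⇒ p=167761, q=15005
i=9: a=5 ⇒ p=930249, q=83204
→ (930249, 83204).  Check: 930249²=865363202001, 125·83204²=865363202000, difference 1.

930249 83204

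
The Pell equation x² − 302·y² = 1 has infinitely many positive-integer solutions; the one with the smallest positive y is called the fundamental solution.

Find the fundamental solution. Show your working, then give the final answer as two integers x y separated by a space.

d=302: √d = [17; 2,1,1,1,4,…,1,2,34] (ℓ=16, even), read p_15/q_15
step 0: (17, 1)  from 17·(1,0) + (0,1)
…
step 2: (52, 3)  from 1·(35,2) + (17,1)
step 3: (87, 5)  from 1·(52,3) + (35,2)
…
step 5: (643, 37)  from 4·(139,8) + (87,5)
step 6: (1425, 82)  from 2·(643,37) + (139,8)
…
step 9: (36581, 2105)  from 1·(34513,1986) + (2068,119)
…
step 11: (467281, 26889)  from 4·(107675,6196) + (36581,2105)
step 12: (574956, 33085)  from 1·(467281,26889) + (107675,6196)
step 13: (1042237, 59974)  from 1·(574956,33085) + (467281,26889)
step 14: (1617193, 93059)  from 1·(1042237,59974) + (574956,33085)
step 15: (4276623, 246092)  from 2·(1617193,93059) + (1042237,59974)
(x₁, y₁) = (4276623, 246092);  4276623² − 302·246092² = 1 ✓

4276623 246092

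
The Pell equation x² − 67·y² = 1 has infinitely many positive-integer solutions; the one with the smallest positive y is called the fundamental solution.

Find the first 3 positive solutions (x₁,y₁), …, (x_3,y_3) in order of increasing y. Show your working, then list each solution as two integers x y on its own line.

[8; 5,2,1,1,7,1,1,2,5,16] for √67; ℓ=10 ⇒ convergent index 9
k=0  a_k=8  p_k/q_k = 8/1
…
k=2  a_k=2  p_k/q_k = 90/11
k=3  a_k=1  p_k/q_k = 131/16
k=4  a_k=1  p_k/q_k = 221/27
k=5  a_k=7  p_k/q_k = 1678/205
k=6  a_k=1  p_k/q_k = 1899/232
…
k=8  a_k=2  p_k/q_k = 9053/1106
k=9  a_k=5  p_k/q_k = 48842/5967
(x₁, y₁) = (48842, 5967);  48842² − 67·5967² = 1 ✓
(x_2, y_2) = (48842·48842 + 67·5967·5967, 48842·5967 + 5967·48842) = (4771081927, 582880428)
(x_3, y_3) = (48842·4771081927 + 67·5967·582880428, 48842·582880428 + 5967·4771081927) = (466058366908226, 56938091722785)

48842 5967
4771081927 582880428
466058366908226 56938091722785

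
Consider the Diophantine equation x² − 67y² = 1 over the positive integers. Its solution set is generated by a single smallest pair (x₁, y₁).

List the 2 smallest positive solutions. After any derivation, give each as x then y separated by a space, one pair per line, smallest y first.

48842 5967
4771081927 582880428

√67 = [8; 5,2,1,1,7,1,1,2,5,16, …], period ℓ=10 (even) → k=9
k=0  a_k=8  p_k/q_k = 8/1
…
k=3  a_k=1  p_k/q_k = 131/16
…
k=6  a_k=1  p_k/q_k = 1899/232
…
k=8  a_k=2  p_k/q_k = 9053/1106
k=9  a_k=5  p_k/q_k = 48842/5967
→ (48842, 5967).  Check: 48842²=2385540964, 67·5967²=2385540963, difference 1.
n=2: (48842,5967)∘(48842,5967) = (48842·48842+67·5967·5967, 48842·5967+5967·48842) = (4771081927,582880428)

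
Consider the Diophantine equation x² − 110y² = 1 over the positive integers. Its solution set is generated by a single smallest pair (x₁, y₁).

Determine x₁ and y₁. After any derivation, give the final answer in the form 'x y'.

√110 = [10; 2,20, …], period ℓ=2 (even) → k=1
i=0: a=10 ⇒ p=10, q=1
i=1: a=2 ⇒ p=21, q=2
→ (21, 2).  Check: 21²=441, 110·2²=440, difference 1.

21 2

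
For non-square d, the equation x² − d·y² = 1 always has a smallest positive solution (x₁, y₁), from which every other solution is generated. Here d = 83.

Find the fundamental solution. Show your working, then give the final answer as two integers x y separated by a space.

d=83: √d = [9; 9,18] (ℓ=2, even), read p_1/q_1
step 0: (9, 1)  from 9·(1,0) + (0,1)
step 1: (82, 9)  from 9·(9,1) + (1,0)
(x₁, y₁) = (82, 9);  82² − 83·9² = 1 ✓

82 9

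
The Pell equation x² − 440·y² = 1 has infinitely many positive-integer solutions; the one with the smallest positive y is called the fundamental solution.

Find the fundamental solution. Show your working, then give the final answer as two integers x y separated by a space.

[20; 1,40] for √440; ℓ=2 ⇒ convergent index 1
i=0: a=20 ⇒ p=20, q=1
i=1: a=1 ⇒ p=21, q=1
(x₁, y₁) = (21, 1);  21² − 440·1² = 1 ✓

21 1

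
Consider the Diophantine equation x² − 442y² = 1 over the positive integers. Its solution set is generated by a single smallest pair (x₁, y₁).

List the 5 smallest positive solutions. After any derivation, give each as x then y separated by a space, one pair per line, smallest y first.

883 42
1559377 74172
2753858899 130987710
4863313256257 231324221688
8588608456690963 408518444513298

[21; 42] for √442; ℓ=1 ⇒ convergent index 1
k=0  a_k=21  p_k/q_k = 21/1
k=1  a_k=42  p_k/q_k = 883/42
fundamental: x₁=883, y₁=42  (since 779689 − 442·1764 = 1)
k=2:  x_2 = 883·883+442·42·42 = 1559377,  y_2 = 883·42+42·883 = 74172
k=3:  x_3 = 883·1559377+442·42·74172 = 2753858899,  y_3 = 883·74172+42·1559377 = 130987710
k=4:  x_4 = 883·2753858899+442·42·130987710 = 4863313256257,  y_4 = 883·130987710+42·2753858899 = 231324221688
k=5:  x_5 = 883·4863313256257+442·42·231324221688 = 8588608456690963,  y_5 = 883·231324221688+42·4863313256257 = 408518444513298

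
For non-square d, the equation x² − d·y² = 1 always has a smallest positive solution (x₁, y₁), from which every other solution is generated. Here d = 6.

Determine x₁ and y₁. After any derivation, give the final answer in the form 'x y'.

[2; 2,4] for √6; ℓ=2 ⇒ convergent index 1
a_0=2:  p_0=2·1+0=2,  q_0=2·0+1=1
a_1=2:  p_1=2·2+1=5,  q_1=2·1+0=2
(x₁, y₁) = (5, 2);  5² − 6·2² = 1 ✓

5 2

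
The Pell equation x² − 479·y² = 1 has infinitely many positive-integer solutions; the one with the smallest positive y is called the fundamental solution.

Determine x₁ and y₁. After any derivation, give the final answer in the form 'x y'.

2989440 136591

√479 → a₀=21, period (1,7,1,3,2,21,2,3,1,7,1,42); ℓ=12 even so k=11
i=0: a=21 ⇒ p=21, q=1
…
i=3: a=1 ⇒ p=197, q=9
i=4: a=3 ⇒ p=766, q=35
…
i=8: a=3 ⇒ p=264712, q=12095
i=9: a=1 ⇒ p=340591, q=15562
i=10: a=7 ⇒ p=2648849, q=121029
i=11: a=1 ⇒ p=2989440, q=136591
(x₁, y₁) = (2989440, 136591);  2989440² − 479·136591² = 1 ✓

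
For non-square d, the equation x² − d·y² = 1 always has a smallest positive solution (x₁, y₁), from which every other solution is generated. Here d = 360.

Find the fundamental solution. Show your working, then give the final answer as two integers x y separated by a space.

19 1

√360 = [18; 1,36, …], period ℓ=2 (even) → k=1
i=0: a=18 ⇒ p=18, q=1
i=1: a=1 ⇒ p=19, q=1
→ (19, 1).  Check: 19²=361, 360·1²=360, difference 1.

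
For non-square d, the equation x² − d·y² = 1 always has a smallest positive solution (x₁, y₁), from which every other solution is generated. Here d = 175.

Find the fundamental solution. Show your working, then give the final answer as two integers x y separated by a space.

√175 → a₀=13, period (4,2,1,2,4,26); ℓ=6 even so k=5
i=0: a=13 ⇒ p=13, q=1
i=1: a=4 ⇒ p=53, q=4
i=2: a=2 ⇒ p=119, q=9
…
i=4: a=2 ⇒ p=463, q=35
i=5: a=4 ⇒ p=2024, q=153
→ (2024, 153).  Check: 2024²=4096576, 175·153²=4096575, difference 1.

2024 153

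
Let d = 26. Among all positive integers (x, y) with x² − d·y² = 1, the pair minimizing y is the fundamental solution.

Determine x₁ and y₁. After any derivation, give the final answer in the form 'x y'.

51 10

[5; 10] for √26; ℓ=1 ⇒ convergent index 1
k=0  a_k=5  p_k/q_k = 5/1
k=1  a_k=10  p_k/q_k = 51/10
→ (51, 10).  Check: 51²=2601, 26·10²=2600, difference 1.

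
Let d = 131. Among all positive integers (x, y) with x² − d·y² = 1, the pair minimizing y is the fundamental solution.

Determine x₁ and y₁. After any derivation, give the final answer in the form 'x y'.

10610 927

d=131: √d = [11; 2,4,11,4,2,22] (ℓ=6, even), read p_5/q_5
i=0: a=11 ⇒ p=11, q=1
i=1: a=2 ⇒ p=23, q=2
…
i=4: a=4 ⇒ p=4727, q=413
i=5: a=2 ⇒ p=10610, q=927
fundamental: x₁=10610, y₁=927  (since 112572100 − 131·859329 = 1)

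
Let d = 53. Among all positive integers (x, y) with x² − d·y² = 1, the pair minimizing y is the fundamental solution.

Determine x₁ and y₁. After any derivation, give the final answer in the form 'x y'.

√53 = [7; 3,1,1,3,14, …], period ℓ=5 (odd) → k=9
step 0: (7, 1)  from 7·(1,0) + (0,1)
step 1: (22, 3)  from 3·(7,1) + (1,0)
…
step 3: (51, 7)  from 1·(29,4) + (22,3)
…
step 5: (2599, 357)  from 14·(182,25) + (51,7)
step 6: (7979, 1096)  from 3·(2599,357) + (182,25)
…
step 8: (18557, 2549)  from 1·(10578,1453) + (7979,1096)
step 9: (66249, 9100)  from 3·(18557,2549) + (10578,1453)
fundamental: x₁=66249, y₁=9100  (since 4388930001 − 53·82810000 = 1)

66249 9100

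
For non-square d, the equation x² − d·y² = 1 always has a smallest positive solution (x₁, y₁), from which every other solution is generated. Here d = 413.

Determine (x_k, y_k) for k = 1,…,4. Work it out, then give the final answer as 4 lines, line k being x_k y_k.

√413 = [20; 3,9,1,4,1,9,3,40, …], period ℓ=8 (even) → k=7
i=0: a=20 ⇒ p=20, q=1
i=1: a=3 ⇒ p=61, q=3
i=2: a=9 ⇒ p=569, q=28
i=3: a=1 ⇒ p=630, q=31
i=4: a=4 ⇒ p=3089, q=152
i=5: a=1 ⇒ p=3719, q=183
i=6: a=9 ⇒ p=36560, q=1799
i=7: a=3 ⇒ p=113399, q=5580
(x₁, y₁) = (113399, 5580);  113399² − 413·5580² = 1 ✓
(x_2, y_2) = (113399·113399 + 413·5580·5580, 113399·5580 + 5580·113399) = (25718666401, 1265532840)
(x_3, y_3) = (113399·25718666401 + 413·5580·1265532840, 113399·1265532840 + 5580·25718666401) = (5832942102300599, 287020317040740)
(x_4, y_4) = (113399·5832942102300599 + 413·5580·287020317040740, 113399·287020317040740 + 5580·5832942102300599) = (1322899602891852585601, 65095633862940217680)

113399 5580
25718666401 1265532840
5832942102300599 287020317040740
1322899602891852585601 65095633862940217680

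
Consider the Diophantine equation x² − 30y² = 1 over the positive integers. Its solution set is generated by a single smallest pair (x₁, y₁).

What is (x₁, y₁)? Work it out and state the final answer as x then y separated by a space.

11 2

√30 → a₀=5, period (2,10); ℓ=2 even so k=1
a_0=5:  p_0=5·1+0=5,  q_0=5·0+1=1
a_1=2:  p_1=2·5+1=11,  q_1=2·1+0=2
(x₁, y₁) = (11, 2);  11² − 30·2² = 1 ✓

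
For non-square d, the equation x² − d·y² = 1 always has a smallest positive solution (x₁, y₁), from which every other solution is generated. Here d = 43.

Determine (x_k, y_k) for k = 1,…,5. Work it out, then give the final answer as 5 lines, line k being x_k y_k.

√43 → a₀=6, period (1,1,3,1,5,1,3,1,1,12); ℓ=10 even so k=9
step 0: (6, 1)  from 6·(1,0) + (0,1)
step 1: (7, 1)  from 1·(6,1) + (1,0)
…
step 3: (46, 7)  from 3·(13,2) + (7,1)
…
step 5: (341, 52)  from 5·(59,9) + (46,7)
…
step 8: (1941, 296)  from 1·(1541,235) + (400,61)
step 9: (3482, 531)  from 1·(1941,296) + (1541,235)
→ (3482, 531).  Check: 3482²=12124324, 43·531²=12124323, difference 1.
(3482+531√43)^2 = 24248647 + 3697884√43
(3482+531√43)^3 = 168867574226 + 25752063645√43
(3482+531√43)^4 = 1175993762661217 + 179337367525896√43
(3482+531√43)^5 = 8189620394305140962 + 1248905401698276099√43

3482 531
24248647 3697884
168867574226 25752063645
1175993762661217 179337367525896
8189620394305140962 1248905401698276099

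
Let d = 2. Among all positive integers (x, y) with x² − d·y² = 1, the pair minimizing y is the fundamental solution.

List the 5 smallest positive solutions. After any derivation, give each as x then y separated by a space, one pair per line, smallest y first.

3 2
17 12
99 70
577 408
3363 2378

d=2: √d = [1; 2] (ℓ=1, odd), read p_1/q_1
step 0: (1, 1)  from 1·(1,0) + (0,1)
step 1: (3, 2)  from 2·(1,1) + (1,0)
fundamental: x₁=3, y₁=2  (since 9 − 2·4 = 1)
(3+2√2)^2 = 17 + 12√2
(3+2√2)^3 = 99 + 70√2
(3+2√2)^4 = 577 + 408√2
(3+2√2)^5 = 3363 + 2378√2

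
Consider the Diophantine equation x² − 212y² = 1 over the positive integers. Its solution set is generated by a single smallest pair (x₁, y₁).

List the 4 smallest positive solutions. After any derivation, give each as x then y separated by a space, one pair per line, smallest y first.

66249 4550
8777860001 602865900
1163048894346249 79878526013650
154101652394311440001 10583744939153731800

√212 → a₀=14, period (1,1,3,1,1,…,1,1,28); ℓ=14 even so k=13
i=0: a=14 ⇒ p=14, q=1
i=1: a=1 ⇒ p=15, q=1
i=2: a=1 ⇒ p=29, q=2
i=3: a=3 ⇒ p=102, q=7
i=4: a=1 ⇒ p=131, q=9
i=5: a=1 ⇒ p=233, q=16
i=6: a=1 ⇒ p=364, q=25
i=7: a=6 ⇒ p=2417, q=166
i=8: a=1 ⇒ p=2781, q=191
i=9: a=1 ⇒ p=5198, q=357
…
i=12: a=1 ⇒ p=37114, q=2549
i=13: a=1 ⇒ p=66249, q=4550
(x₁, y₁) = (66249, 4550);  66249² − 212·4550² = 1 ✓
k=2:  x_2 = 66249·66249+212·4550·4550 = 8777860001,  y_2 = 66249·4550+4550·66249 = 602865900
k=3:  x_3 = 66249·8777860001+212·4550·602865900 = 1163048894346249,  y_3 = 66249·602865900+4550·8777860001 = 79878526013650
k=4:  x_4 = 66249·1163048894346249+212·4550·79878526013650 = 154101652394311440001,  y_4 = 66249·79878526013650+4550·1163048894346249 = 10583744939153731800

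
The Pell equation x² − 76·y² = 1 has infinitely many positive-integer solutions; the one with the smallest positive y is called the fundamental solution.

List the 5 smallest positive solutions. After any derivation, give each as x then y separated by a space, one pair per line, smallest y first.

57799 6630
6681448801 766414740
772362118440199 88596011107890
89283516160768675201 10241521691283453480
10320995900380175197444999 1183899424380388644273150

√76 → a₀=8, period (1,2,1,1,5,4,5,1,1,2,1,16); ℓ=12 even so k=11
a_0=8:  p_0=8·1+0=8,  q_0=8·0+1=1
…
a_2=2:  p_2=2·9+8=26,  q_2=2·1+1=3
a_3=1:  p_3=1·26+9=35,  q_3=1·3+1=4
a_4=1:  p_4=1·35+26=61,  q_4=1·4+3=7
a_5=5:  p_5=5·61+35=340,  q_5=5·7+4=39
a_6=4:  p_6=4·340+61=1421,  q_6=4·39+7=163
a_7=5:  p_7=5·1421+340=7445,  q_7=5·163+39=854
a_8=1:  p_8=1·7445+1421=8866,  q_8=1·854+163=1017
a_9=1:  p_9=1·8866+7445=16311,  q_9=1·1017+854=1871
a_10=2:  p_10=2·16311+8866=41488,  q_10=2·1871+1017=4759
a_11=1:  p_11=1·41488+16311=57799,  q_11=1·4759+1871=6630
→ (57799, 6630).  Check: 57799²=3340724401, 76·6630²=3340724400, difference 1.
k=2:  x_2 = 57799·57799+76·6630·6630 = 6681448801,  y_2 = 57799·6630+6630·57799 = 766414740
k=3:  x_3 = 57799·6681448801+76·6630·766414740 = 772362118440199,  y_3 = 57799·766414740+6630·6681448801 = 88596011107890
k=4:  x_4 = 57799·772362118440199+76·6630·88596011107890 = 89283516160768675201,  y_4 = 57799·88596011107890+6630·772362118440199 = 10241521691283453480
k=5:  x_5 = 57799·89283516160768675201+76·6630·10241521691283453480 = 10320995900380175197444999,  y_5 = 57799·10241521691283453480+6630·89283516160768675201 = 1183899424380388644273150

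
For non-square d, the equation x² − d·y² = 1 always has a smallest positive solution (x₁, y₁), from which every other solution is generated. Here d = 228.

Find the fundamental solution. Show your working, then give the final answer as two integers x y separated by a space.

151 10

[15; 10,30] for √228; ℓ=2 ⇒ convergent index 1
i=0: a=15 ⇒ p=15, q=1
i=1: a=10 ⇒ p=151, q=10
(x₁, y₁) = (151, 10);  151² − 228·10² = 1 ✓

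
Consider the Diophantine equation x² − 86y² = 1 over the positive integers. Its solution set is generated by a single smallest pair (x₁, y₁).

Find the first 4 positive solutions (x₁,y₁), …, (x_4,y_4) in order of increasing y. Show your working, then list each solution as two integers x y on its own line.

10405 1122
216528049 23348820
4505948689285 485888943078
93768792007492801 10111348882104360

[9; 3,1,1,1,8,1,1,1,3,18] for √86; ℓ=10 ⇒ convergent index 9
i=0: a=9 ⇒ p=9, q=1
…
i=4: a=1 ⇒ p=102, q=11
…
i=7: a=1 ⇒ p=1864, q=201
i=8: a=1 ⇒ p=2847, q=307
i=9: a=3 ⇒ p=10405, q=1122
(x₁, y₁) = (10405, 1122);  10405² − 86·1122² = 1 ✓
n=2: (10405,1122)∘(10405,1122) = (10405·10405+86·1122·1122, 10405·1122+1122·10405) = (216528049,23348820)
n=3: (216528049,23348820)∘(10405,1122) = (10405·216528049+86·1122·23348820, 10405·23348820+1122·216528049) = (4505948689285,485888943078)
n=4: (4505948689285,485888943078)∘(10405,1122) = (10405·4505948689285+86·1122·485888943078, 10405·485888943078+1122·4505948689285) = (93768792007492801,10111348882104360)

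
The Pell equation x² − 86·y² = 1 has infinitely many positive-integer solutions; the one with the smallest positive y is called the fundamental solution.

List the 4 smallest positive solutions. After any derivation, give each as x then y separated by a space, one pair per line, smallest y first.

[9; 3,1,1,1,8,1,1,1,3,18] for √86; ℓ=10 ⇒ convergent index 9
k=0  a_k=9  p_k/q_k = 9/1
k=1  a_k=3  p_k/q_k = 28/3
k=2  a_k=1  p_k/q_k = 37/4
…
k=4  a_k=1  p_k/q_k = 102/11
…
k=6  a_k=1  p_k/q_k = 983/106
k=7  a_k=1  p_k/q_k = 1864/201
k=8  a_k=1  p_k/q_k = 2847/307
k=9  a_k=3  p_k/q_k = 10405/1122
(x₁, y₁) = (10405, 1122);  10405² − 86·1122² = 1 ✓
n=2: (10405,1122)∘(10405,1122) = (10405·10405+86·1122·1122, 10405·1122+1122·10405) = (216528049,23348820)
n=3: (216528049,23348820)∘(10405,1122) = (10405·216528049+86·1122·23348820, 10405·23348820+1122·216528049) = (4505948689285,485888943078)
n=4: (4505948689285,485888943078)∘(10405,1122) = (10405·4505948689285+86·1122·485888943078, 10405·485888943078+1122·4505948689285) = (93768792007492801,10111348882104360)

10405 1122
216528049 23348820
4505948689285 485888943078
93768792007492801 10111348882104360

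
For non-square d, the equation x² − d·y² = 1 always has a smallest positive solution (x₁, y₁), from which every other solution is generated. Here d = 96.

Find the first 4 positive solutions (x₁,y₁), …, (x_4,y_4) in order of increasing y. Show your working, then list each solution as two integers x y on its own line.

49 5
4801 490
470449 48015
46099201 4704980

d=96: √d = [9; 1,3,1,18] (ℓ=4, even), read p_3/q_3
step 0: (9, 1)  from 9·(1,0) + (0,1)
…
step 2: (39, 4)  from 3·(10,1) + (9,1)
step 3: (49, 5)  from 1·(39,4) + (10,1)
→ (49, 5).  Check: 49²=2401, 96·5²=2400, difference 1.
(49+5√96)^2 = 4801 + 490√96
(49+5√96)^3 = 470449 + 48015√96
(49+5√96)^4 = 46099201 + 4704980√96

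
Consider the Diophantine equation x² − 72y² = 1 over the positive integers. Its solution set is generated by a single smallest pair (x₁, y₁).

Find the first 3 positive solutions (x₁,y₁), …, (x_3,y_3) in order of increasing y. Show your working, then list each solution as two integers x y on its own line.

√72 → a₀=8, period (2,16); ℓ=2 even so k=1
i=0: a=8 ⇒ p=8, q=1
i=1: a=2 ⇒ p=17, q=2
(x₁, y₁) = (17, 2);  17² − 72·2² = 1 ✓
n=2: (17,2)∘(17,2) = (17·17+72·2·2, 17·2+2·17) = (577,68)
n=3: (577,68)∘(17,2) = (17·577+72·2·68, 17·68+2·577) = (19601,2310)

17 2
577 68
19601 2310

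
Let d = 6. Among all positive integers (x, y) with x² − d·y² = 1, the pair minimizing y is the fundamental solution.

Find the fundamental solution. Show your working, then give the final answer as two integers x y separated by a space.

d=6: √d = [2; 2,4] (ℓ=2, even), read p_1/q_1
step 0: (2, 1)  from 2·(1,0) + (0,1)
step 1: (5, 2)  from 2·(2,1) + (1,0)
(x₁, y₁) = (5, 2);  5² − 6·2² = 1 ✓

5 2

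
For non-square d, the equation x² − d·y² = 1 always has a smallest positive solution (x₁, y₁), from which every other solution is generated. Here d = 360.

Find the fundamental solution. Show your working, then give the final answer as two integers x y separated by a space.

19 1

d=360: √d = [18; 1,36] (ℓ=2, even), read p_1/q_1
i=0: a=18 ⇒ p=18, q=1
i=1: a=1 ⇒ p=19, q=1
(x₁, y₁) = (19, 1);  19² − 360·1² = 1 ✓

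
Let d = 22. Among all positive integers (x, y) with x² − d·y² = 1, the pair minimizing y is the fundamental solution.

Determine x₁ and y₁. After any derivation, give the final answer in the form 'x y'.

√22 → a₀=4, period (1,2,4,2,1,8); ℓ=6 even so k=5
k=0  a_k=4  p_k/q_k = 4/1
k=1  a_k=1  p_k/q_k = 5/1
…
k=3  a_k=4  p_k/q_k = 61/13
k=4  a_k=2  p_k/q_k = 136/29
k=5  a_k=1  p_k/q_k = 197/42
(x₁, y₁) = (197, 42);  197² − 22·42² = 1 ✓

197 42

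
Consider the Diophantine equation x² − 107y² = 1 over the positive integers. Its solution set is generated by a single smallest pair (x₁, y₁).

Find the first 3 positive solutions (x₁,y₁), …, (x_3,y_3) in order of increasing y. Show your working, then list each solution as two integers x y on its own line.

d=107: √d = [10; 2,1,9,1,2,20] (ℓ=6, even), read p_5/q_5
i=0: a=10 ⇒ p=10, q=1
i=1: a=2 ⇒ p=21, q=2
…
i=3: a=9 ⇒ p=300, q=29
i=4: a=1 ⇒ p=331, q=32
i=5: a=2 ⇒ p=962, q=93
(x₁, y₁) = (962, 93);  962² − 107·93² = 1 ✓
(x_2, y_2) = (962·962 + 107·93·93, 962·93 + 93·962) = (1850887, 178932)
(x_3, y_3) = (962·1850887 + 107·93·178932, 962·178932 + 93·1850887) = (3561105626, 344265075)

962 93
1850887 178932
3561105626 344265075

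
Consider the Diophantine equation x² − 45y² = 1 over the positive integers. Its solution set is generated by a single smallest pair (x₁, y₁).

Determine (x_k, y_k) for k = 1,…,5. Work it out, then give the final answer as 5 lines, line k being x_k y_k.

161 24
51841 7728
16692641 2488392
5374978561 801254496
1730726404001 258001459320

[6; 1,2,2,2,1,12] for √45; ℓ=6 ⇒ convergent index 5
a_0=6:  p_0=6·1+0=6,  q_0=6·0+1=1
a_1=1:  p_1=1·6+1=7,  q_1=1·1+0=1
a_2=2:  p_2=2·7+6=20,  q_2=2·1+1=3
…
a_4=2:  p_4=2·47+20=114,  q_4=2·7+3=17
a_5=1:  p_5=1·114+47=161,  q_5=1·17+7=24
→ (161, 24).  Check: 161²=25921, 45·24²=25920, difference 1.
k=2:  x_2 = 161·161+45·24·24 = 51841,  y_2 = 161·24+24·161 = 7728
k=3:  x_3 = 161·51841+45·24·7728 = 16692641,  y_3 = 161·7728+24·51841 = 2488392
k=4:  x_4 = 161·16692641+45·24·2488392 = 5374978561,  y_4 = 161·2488392+24·16692641 = 801254496
k=5:  x_5 = 161·5374978561+45·24·801254496 = 1730726404001,  y_5 = 161·801254496+24·5374978561 = 258001459320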